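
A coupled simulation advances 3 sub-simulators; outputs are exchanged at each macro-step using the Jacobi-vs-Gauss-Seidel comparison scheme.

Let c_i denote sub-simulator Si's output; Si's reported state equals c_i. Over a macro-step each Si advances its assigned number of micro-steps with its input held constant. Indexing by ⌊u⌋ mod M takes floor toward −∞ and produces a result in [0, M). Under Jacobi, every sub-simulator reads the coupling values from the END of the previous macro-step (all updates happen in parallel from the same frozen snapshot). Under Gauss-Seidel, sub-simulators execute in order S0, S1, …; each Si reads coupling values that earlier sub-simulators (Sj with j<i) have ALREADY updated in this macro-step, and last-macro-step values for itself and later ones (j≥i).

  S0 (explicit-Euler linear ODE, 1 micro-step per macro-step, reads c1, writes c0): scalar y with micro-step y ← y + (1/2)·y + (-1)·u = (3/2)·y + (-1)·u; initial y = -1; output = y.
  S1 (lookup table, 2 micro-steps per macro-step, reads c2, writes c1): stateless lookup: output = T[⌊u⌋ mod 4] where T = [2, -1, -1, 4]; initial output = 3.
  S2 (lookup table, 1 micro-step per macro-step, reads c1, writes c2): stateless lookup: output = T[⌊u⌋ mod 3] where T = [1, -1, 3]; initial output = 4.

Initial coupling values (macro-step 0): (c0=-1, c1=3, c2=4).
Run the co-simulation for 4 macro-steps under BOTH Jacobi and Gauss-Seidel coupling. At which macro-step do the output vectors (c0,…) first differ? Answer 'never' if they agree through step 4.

first divergence at macro-step: 1

[Jacobi] macro 1: S0 reads c1=3 → after 1×micro: -9/2; S1 reads c2=4 → after 2×micro: 2; S2 reads c1=3 → after 1×micro: 1 ⇒ (c0=-9/2, c1=2, c2=1)
[Jacobi] macro 2: S0 reads c1=2 → after 1×micro: -35/4; S1 reads c2=1 → after 2×micro: -1; S2 reads c1=2 → after 1×micro: 3 ⇒ (c0=-35/4, c1=-1, c2=3)
[Jacobi] macro 3: S0 reads c1=-1 → after 1×micro: -97/8; S1 reads c2=3 → after 2×micro: 4; S2 reads c1=-1 → after 1×micro: 3 ⇒ (c0=-97/8, c1=4, c2=3)
[Jacobi] macro 4: S0 reads c1=4 → after 1×micro: -355/16; S1 reads c2=3 → after 2×micro: 4; S2 reads c1=4 → after 1×micro: -1 ⇒ (c0=-355/16, c1=4, c2=-1)
[Gauss-Seidel] macro 1: S0 reads c1=3 → after 1×micro: -9/2; S1 reads c2=4 → after 2×micro: 2; S2 reads c1=2 → after 1×micro: 3 ⇒ (c0=-9/2, c1=2, c2=3)
[Gauss-Seidel] macro 2: S0 reads c1=2 → after 1×micro: -35/4; S1 reads c2=3 → after 2×micro: 4; S2 reads c1=4 → after 1×micro: -1 ⇒ (c0=-35/4, c1=4, c2=-1)
[Gauss-Seidel] macro 3: S0 reads c1=4 → after 1×micro: -137/8; S1 reads c2=-1 → after 2×micro: 4; S2 reads c1=4 → after 1×micro: -1 ⇒ (c0=-137/8, c1=4, c2=-1)
[Gauss-Seidel] macro 4: S0 reads c1=4 → after 1×micro: -475/16; S1 reads c2=-1 → after 2×micro: 4; S2 reads c1=4 → after 1×micro: -1 ⇒ (c0=-475/16, c1=4, c2=-1)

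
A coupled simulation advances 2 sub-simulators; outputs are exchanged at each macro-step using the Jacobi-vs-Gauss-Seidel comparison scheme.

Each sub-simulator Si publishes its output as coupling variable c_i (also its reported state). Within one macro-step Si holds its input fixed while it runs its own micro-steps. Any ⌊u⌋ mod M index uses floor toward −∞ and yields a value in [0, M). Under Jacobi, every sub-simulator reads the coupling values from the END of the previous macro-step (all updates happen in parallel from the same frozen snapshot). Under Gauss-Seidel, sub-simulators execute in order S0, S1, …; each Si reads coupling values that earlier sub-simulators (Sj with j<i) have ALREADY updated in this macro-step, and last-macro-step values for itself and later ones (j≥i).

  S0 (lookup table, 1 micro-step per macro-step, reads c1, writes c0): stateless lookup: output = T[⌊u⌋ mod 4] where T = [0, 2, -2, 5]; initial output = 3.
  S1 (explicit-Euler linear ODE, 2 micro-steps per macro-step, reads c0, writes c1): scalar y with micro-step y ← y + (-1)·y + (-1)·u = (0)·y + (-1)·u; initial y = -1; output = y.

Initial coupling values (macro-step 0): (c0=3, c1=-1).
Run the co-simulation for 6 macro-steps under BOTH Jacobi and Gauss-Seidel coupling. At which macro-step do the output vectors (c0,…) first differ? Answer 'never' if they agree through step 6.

first divergence at macro-step: 1

[Jacobi] macro 1: S0 reads c1=-1 → after 1×micro: 5; S1 reads c0=3 → after 2×micro: -3 ⇒ (c0=5, c1=-3)
[Jacobi] macro 2: S0 reads c1=-3 → after 1×micro: 2; S1 reads c0=5 → after 2×micro: -5 ⇒ (c0=2, c1=-5)
[Jacobi] macro 3: S0 reads c1=-5 → after 1×micro: 5; S1 reads c0=2 → after 2×micro: -2 ⇒ (c0=5, c1=-2)
[Jacobi] macro 4: S0 reads c1=-2 → after 1×micro: -2; S1 reads c0=5 → after 2×micro: -5 ⇒ (c0=-2, c1=-5)
[Jacobi] macro 5: S0 reads c1=-5 → after 1×micro: 5; S1 reads c0=-2 → after 2×micro: 2 ⇒ (c0=5, c1=2)
[Jacobi] macro 6: S0 reads c1=2 → after 1×micro: -2; S1 reads c0=5 → after 2×micro: -5 ⇒ (c0=-2, c1=-5)
[Gauss-Seidel] macro 1: S0 reads c1=-1 → after 1×micro: 5; S1 reads c0=5 → after 2×micro: -5 ⇒ (c0=5, c1=-5)
[Gauss-Seidel] macro 2: S0 reads c1=-5 → after 1×micro: 5; S1 reads c0=5 → after 2×micro: -5 ⇒ (c0=5, c1=-5)
[Gauss-Seidel] macro 3: S0 reads c1=-5 → after 1×micro: 5; S1 reads c0=5 → after 2×micro: -5 ⇒ (c0=5, c1=-5)
[Gauss-Seidel] macro 4: S0 reads c1=-5 → after 1×micro: 5; S1 reads c0=5 → after 2×micro: -5 ⇒ (c0=5, c1=-5)
[Gauss-Seidel] macro 5: S0 reads c1=-5 → after 1×micro: 5; S1 reads c0=5 → after 2×micro: -5 ⇒ (c0=5, c1=-5)
[Gauss-Seidel] macro 6: S0 reads c1=-5 → after 1×micro: 5; S1 reads c0=5 → after 2×micro: -5 ⇒ (c0=5, c1=-5)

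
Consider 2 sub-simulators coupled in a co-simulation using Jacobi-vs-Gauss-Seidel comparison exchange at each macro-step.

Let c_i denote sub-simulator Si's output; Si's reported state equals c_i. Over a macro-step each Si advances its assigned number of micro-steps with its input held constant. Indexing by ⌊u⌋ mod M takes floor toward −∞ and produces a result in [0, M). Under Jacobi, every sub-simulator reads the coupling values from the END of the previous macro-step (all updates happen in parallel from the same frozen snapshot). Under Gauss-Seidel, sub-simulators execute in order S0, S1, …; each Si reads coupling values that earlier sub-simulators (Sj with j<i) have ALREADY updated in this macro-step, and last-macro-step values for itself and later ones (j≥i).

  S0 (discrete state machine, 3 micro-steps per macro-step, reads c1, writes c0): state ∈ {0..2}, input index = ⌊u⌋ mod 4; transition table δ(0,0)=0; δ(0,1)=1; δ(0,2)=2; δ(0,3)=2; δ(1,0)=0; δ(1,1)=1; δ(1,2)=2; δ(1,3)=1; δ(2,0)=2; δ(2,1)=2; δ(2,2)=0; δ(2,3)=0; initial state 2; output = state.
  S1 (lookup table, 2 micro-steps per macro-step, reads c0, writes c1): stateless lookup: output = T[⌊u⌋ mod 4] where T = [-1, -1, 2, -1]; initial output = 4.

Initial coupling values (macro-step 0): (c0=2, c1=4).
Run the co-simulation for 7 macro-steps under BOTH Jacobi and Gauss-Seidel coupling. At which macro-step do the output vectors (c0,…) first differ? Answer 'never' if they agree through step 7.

first divergence at macro-step: 2

[Jacobi] macro 1: S0 reads c1=4 → after 3×micro: 2; S1 reads c0=2 → after 2×micro: 2 ⇒ (c0=2, c1=2)
[Jacobi] macro 2: S0 reads c1=2 → after 3×micro: 0; S1 reads c0=2 → after 2×micro: 2 ⇒ (c0=0, c1=2)
[Jacobi] macro 3: S0 reads c1=2 → after 3×micro: 2; S1 reads c0=0 → after 2×micro: -1 ⇒ (c0=2, c1=-1)
[Jacobi] macro 4: S0 reads c1=-1 → after 3×micro: 0; S1 reads c0=2 → after 2×micro: 2 ⇒ (c0=0, c1=2)
[Jacobi] macro 5: S0 reads c1=2 → after 3×micro: 2; S1 reads c0=0 → after 2×micro: -1 ⇒ (c0=2, c1=-1)
[Jacobi] macro 6: S0 reads c1=-1 → after 3×micro: 0; S1 reads c0=2 → after 2×micro: 2 ⇒ (c0=0, c1=2)
[Jacobi] macro 7: S0 reads c1=2 → after 3×micro: 2; S1 reads c0=0 → after 2×micro: -1 ⇒ (c0=2, c1=-1)
[Gauss-Seidel] macro 1: S0 reads c1=4 → after 3×micro: 2; S1 reads c0=2 → after 2×micro: 2 ⇒ (c0=2, c1=2)
[Gauss-Seidel] macro 2: S0 reads c1=2 → after 3×micro: 0; S1 reads c0=0 → after 2×micro: -1 ⇒ (c0=0, c1=-1)
[Gauss-Seidel] macro 3: S0 reads c1=-1 → after 3×micro: 2; S1 reads c0=2 → after 2×micro: 2 ⇒ (c0=2, c1=2)
[Gauss-Seidel] macro 4: S0 reads c1=2 → after 3×micro: 0; S1 reads c0=0 → after 2×micro: -1 ⇒ (c0=0, c1=-1)
[Gauss-Seidel] macro 5: S0 reads c1=-1 → after 3×micro: 2; S1 reads c0=2 → after 2×micro: 2 ⇒ (c0=2, c1=2)
[Gauss-Seidel] macro 6: S0 reads c1=2 → after 3×micro: 0; S1 reads c0=0 → after 2×micro: -1 ⇒ (c0=0, c1=-1)
[Gauss-Seidel] macro 7: S0 reads c1=-1 → after 3×micro: 2; S1 reads c0=2 → after 2×micro: 2 ⇒ (c0=2, c1=2)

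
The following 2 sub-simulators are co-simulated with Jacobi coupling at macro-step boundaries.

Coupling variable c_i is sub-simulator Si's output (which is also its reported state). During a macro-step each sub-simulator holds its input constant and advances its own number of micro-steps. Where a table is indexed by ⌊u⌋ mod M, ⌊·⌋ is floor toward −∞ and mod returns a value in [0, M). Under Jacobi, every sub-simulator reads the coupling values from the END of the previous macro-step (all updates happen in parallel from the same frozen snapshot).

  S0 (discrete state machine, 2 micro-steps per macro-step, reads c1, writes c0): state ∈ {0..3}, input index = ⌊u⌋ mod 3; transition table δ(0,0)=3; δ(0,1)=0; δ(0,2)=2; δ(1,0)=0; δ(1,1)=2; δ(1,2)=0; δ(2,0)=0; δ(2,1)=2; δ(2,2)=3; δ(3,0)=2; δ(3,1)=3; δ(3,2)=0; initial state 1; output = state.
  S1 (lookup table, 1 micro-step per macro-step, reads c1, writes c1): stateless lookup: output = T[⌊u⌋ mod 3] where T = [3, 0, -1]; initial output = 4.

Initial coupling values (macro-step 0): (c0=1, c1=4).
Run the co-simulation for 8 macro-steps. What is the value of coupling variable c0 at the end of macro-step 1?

c0 at macro-step 1 = 2

macro 1: S0 reads c1=4 → after 2×micro: 2; S1 reads c1=4 → after 1×micro: 0 ⇒ (c0=2, c1=0)
macro 2: S0 reads c1=0 → after 2×micro: 3; S1 reads c1=0 → after 1×micro: 3 ⇒ (c0=3, c1=3)
macro 3: S0 reads c1=3 → after 2×micro: 0; S1 reads c1=3 → after 1×micro: 3 ⇒ (c0=0, c1=3)
macro 4: S0 reads c1=3 → after 2×micro: 2; S1 reads c1=3 → after 1×micro: 3 ⇒ (c0=2, c1=3)
macro 5: S0 reads c1=3 → after 2×micro: 3; S1 reads c1=3 → after 1×micro: 3 ⇒ (c0=3, c1=3)
macro 6: S0 reads c1=3 → after 2×micro: 0; S1 reads c1=3 → after 1×micro: 3 ⇒ (c0=0, c1=3)
macro 7: S0 reads c1=3 → after 2×micro: 2; S1 reads c1=3 → after 1×micro: 3 ⇒ (c0=2, c1=3)
macro 8: S0 reads c1=3 → after 2×micro: 3; S1 reads c1=3 → after 1×micro: 3 ⇒ (c0=3, c1=3)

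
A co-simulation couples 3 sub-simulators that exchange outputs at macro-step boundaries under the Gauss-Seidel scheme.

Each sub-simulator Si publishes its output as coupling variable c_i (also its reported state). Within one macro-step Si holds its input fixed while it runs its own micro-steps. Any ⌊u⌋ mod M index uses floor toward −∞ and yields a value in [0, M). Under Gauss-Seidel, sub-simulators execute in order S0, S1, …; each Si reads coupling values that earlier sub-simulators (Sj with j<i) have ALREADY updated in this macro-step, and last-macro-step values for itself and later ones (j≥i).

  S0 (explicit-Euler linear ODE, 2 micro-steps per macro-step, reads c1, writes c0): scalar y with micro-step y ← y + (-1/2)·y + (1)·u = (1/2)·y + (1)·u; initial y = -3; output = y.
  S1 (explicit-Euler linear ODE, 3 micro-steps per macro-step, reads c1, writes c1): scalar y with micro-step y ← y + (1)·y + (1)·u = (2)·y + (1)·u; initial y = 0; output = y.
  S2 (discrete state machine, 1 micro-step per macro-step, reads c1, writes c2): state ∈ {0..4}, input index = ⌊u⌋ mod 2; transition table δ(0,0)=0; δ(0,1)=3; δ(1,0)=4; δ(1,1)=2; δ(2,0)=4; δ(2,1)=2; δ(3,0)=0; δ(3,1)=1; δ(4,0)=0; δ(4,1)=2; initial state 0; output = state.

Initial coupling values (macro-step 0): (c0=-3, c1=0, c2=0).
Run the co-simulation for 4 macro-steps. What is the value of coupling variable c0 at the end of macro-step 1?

macro 1: S0 reads c1=0 → after 2×micro: -3/4; S1 reads c1=0 → after 3×micro: 0; S2 reads c1=0 → after 1×micro: 0 ⇒ (c0=-3/4, c1=0, c2=0)
macro 2: S0 reads c1=0 → after 2×micro: -3/16; S1 reads c1=0 → after 3×micro: 0; S2 reads c1=0 → after 1×micro: 0 ⇒ (c0=-3/16, c1=0, c2=0)
macro 3: S0 reads c1=0 → after 2×micro: -3/64; S1 reads c1=0 → after 3×micro: 0; S2 reads c1=0 → after 1×micro: 0 ⇒ (c0=-3/64, c1=0, c2=0)
macro 4: S0 reads c1=0 → after 2×micro: -3/256; S1 reads c1=0 → after 3×micro: 0; S2 reads c1=0 → after 1×micro: 0 ⇒ (c0=-3/256, c1=0, c2=0)

c0 at macro-step 1 = -3/4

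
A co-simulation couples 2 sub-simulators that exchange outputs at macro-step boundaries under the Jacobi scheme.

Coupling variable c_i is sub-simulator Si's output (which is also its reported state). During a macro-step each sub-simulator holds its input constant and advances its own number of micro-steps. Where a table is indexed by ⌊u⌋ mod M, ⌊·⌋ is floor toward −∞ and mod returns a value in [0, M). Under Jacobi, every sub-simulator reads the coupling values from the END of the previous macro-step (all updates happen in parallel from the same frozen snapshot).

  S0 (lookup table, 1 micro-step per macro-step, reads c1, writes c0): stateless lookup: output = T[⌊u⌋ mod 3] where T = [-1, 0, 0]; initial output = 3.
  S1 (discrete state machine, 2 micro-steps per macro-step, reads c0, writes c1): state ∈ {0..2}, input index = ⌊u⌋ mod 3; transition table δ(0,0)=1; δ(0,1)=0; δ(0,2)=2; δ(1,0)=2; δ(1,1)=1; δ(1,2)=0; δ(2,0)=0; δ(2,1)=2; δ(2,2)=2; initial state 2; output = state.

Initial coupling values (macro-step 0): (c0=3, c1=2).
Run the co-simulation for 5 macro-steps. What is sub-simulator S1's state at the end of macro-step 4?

S1 state at macro-step 4 = 2

macro 1: S0 reads c1=2 → after 1×micro: 0; S1 reads c0=3 → after 2×micro: 1 ⇒ (c0=0, c1=1)
macro 2: S0 reads c1=1 → after 1×micro: 0; S1 reads c0=0 → after 2×micro: 0 ⇒ (c0=0, c1=0)
macro 3: S0 reads c1=0 → after 1×micro: -1; S1 reads c0=0 → after 2×micro: 2 ⇒ (c0=-1, c1=2)
macro 4: S0 reads c1=2 → after 1×micro: 0; S1 reads c0=-1 → after 2×micro: 2 ⇒ (c0=0, c1=2)
macro 5: S0 reads c1=2 → after 1×micro: 0; S1 reads c0=0 → after 2×micro: 1 ⇒ (c0=0, c1=1)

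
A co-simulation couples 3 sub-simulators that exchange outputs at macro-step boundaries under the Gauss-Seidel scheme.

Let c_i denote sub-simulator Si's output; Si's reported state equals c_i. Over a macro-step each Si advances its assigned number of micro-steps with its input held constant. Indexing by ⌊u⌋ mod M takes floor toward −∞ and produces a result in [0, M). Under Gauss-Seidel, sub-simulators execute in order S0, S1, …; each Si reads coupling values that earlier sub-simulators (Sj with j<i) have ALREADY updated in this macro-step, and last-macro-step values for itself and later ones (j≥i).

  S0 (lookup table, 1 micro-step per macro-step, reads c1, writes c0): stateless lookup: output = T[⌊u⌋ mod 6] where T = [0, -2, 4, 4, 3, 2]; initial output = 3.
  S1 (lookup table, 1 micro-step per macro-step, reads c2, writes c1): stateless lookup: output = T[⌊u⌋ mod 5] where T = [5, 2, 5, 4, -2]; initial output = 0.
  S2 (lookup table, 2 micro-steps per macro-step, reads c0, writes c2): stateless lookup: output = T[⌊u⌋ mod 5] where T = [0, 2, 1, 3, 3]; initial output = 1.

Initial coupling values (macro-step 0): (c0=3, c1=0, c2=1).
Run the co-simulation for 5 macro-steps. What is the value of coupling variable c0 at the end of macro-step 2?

macro 1: S0 reads c1=0 → after 1×micro: 0; S1 reads c2=1 → after 1×micro: 2; S2 reads c0=0 → after 2×micro: 0 ⇒ (c0=0, c1=2, c2=0)
macro 2: S0 reads c1=2 → after 1×micro: 4; S1 reads c2=0 → after 1×micro: 5; S2 reads c0=4 → after 2×micro: 3 ⇒ (c0=4, c1=5, c2=3)
macro 3: S0 reads c1=5 → after 1×micro: 2; S1 reads c2=3 → after 1×micro: 4; S2 reads c0=2 → after 2×micro: 1 ⇒ (c0=2, c1=4, c2=1)
macro 4: S0 reads c1=4 → after 1×micro: 3; S1 reads c2=1 → after 1×micro: 2; S2 reads c0=3 → after 2×micro: 3 ⇒ (c0=3, c1=2, c2=3)
macro 5: S0 reads c1=2 → after 1×micro: 4; S1 reads c2=3 → after 1×micro: 4; S2 reads c0=4 → after 2×micro: 3 ⇒ (c0=4, c1=4, c2=3)

c0 at macro-step 2 = 4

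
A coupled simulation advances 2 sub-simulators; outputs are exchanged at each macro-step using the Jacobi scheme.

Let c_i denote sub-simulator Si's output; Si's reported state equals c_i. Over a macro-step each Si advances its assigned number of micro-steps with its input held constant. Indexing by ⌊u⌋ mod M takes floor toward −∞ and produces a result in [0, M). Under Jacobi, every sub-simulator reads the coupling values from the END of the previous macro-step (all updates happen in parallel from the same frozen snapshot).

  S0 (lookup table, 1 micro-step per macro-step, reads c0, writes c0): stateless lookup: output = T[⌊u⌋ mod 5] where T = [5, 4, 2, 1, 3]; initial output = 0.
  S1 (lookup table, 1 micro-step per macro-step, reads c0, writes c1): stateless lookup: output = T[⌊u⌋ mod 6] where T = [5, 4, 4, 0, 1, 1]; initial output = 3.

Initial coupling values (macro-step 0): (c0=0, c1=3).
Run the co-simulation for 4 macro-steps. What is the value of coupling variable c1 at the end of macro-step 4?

macro 1: S0 reads c0=0 → after 1×micro: 5; S1 reads c0=0 → after 1×micro: 5 ⇒ (c0=5, c1=5)
macro 2: S0 reads c0=5 → after 1×micro: 5; S1 reads c0=5 → after 1×micro: 1 ⇒ (c0=5, c1=1)
macro 3: S0 reads c0=5 → after 1×micro: 5; S1 reads c0=5 → after 1×micro: 1 ⇒ (c0=5, c1=1)
macro 4: S0 reads c0=5 → after 1×micro: 5; S1 reads c0=5 → after 1×micro: 1 ⇒ (c0=5, c1=1)

c1 at macro-step 4 = 1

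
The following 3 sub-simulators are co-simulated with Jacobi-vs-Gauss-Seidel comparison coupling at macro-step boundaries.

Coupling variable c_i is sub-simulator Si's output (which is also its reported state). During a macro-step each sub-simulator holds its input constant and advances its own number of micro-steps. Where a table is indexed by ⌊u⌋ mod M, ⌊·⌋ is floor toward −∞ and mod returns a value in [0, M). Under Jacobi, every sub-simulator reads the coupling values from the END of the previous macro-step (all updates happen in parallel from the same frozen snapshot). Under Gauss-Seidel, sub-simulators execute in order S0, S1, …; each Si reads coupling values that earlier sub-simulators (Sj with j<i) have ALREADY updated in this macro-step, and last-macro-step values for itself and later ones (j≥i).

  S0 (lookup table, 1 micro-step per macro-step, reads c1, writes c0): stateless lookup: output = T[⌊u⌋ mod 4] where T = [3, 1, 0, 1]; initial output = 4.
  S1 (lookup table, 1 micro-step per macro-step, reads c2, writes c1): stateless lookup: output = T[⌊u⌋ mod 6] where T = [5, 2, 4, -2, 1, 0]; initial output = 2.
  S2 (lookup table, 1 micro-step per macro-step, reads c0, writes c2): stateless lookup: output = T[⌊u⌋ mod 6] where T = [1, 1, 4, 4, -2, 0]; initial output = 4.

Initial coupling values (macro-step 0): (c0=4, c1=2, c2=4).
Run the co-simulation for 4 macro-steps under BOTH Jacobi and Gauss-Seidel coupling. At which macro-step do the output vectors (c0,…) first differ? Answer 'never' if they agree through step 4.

[Jacobi] macro 1: S0 reads c1=2 → after 1×micro: 0; S1 reads c2=4 → after 1×micro: 1; S2 reads c0=4 → after 1×micro: -2 ⇒ (c0=0, c1=1, c2=-2)
[Jacobi] macro 2: S0 reads c1=1 → after 1×micro: 1; S1 reads c2=-2 → after 1×micro: 1; S2 reads c0=0 → after 1×micro: 1 ⇒ (c0=1, c1=1, c2=1)
[Jacobi] macro 3: S0 reads c1=1 → after 1×micro: 1; S1 reads c2=1 → after 1×micro: 2; S2 reads c0=1 → after 1×micro: 1 ⇒ (c0=1, c1=2, c2=1)
[Jacobi] macro 4: S0 reads c1=2 → after 1×micro: 0; S1 reads c2=1 → after 1×micro: 2; S2 reads c0=1 → after 1×micro: 1 ⇒ (c0=0, c1=2, c2=1)
[Gauss-Seidel] macro 1: S0 reads c1=2 → after 1×micro: 0; S1 reads c2=4 → after 1×micro: 1; S2 reads c0=0 → after 1×micro: 1 ⇒ (c0=0, c1=1, c2=1)
[Gauss-Seidel] macro 2: S0 reads c1=1 → after 1×micro: 1; S1 reads c2=1 → after 1×micro: 2; S2 reads c0=1 → after 1×micro: 1 ⇒ (c0=1, c1=2, c2=1)
[Gauss-Seidel] macro 3: S0 reads c1=2 → after 1×micro: 0; S1 reads c2=1 → after 1×micro: 2; S2 reads c0=0 → after 1×micro: 1 ⇒ (c0=0, c1=2, c2=1)
[Gauss-Seidel] macro 4: S0 reads c1=2 → after 1×micro: 0; S1 reads c2=1 → after 1×micro: 2; S2 reads c0=0 → after 1×micro: 1 ⇒ (c0=0, c1=2, c2=1)

first divergence at macro-step: 1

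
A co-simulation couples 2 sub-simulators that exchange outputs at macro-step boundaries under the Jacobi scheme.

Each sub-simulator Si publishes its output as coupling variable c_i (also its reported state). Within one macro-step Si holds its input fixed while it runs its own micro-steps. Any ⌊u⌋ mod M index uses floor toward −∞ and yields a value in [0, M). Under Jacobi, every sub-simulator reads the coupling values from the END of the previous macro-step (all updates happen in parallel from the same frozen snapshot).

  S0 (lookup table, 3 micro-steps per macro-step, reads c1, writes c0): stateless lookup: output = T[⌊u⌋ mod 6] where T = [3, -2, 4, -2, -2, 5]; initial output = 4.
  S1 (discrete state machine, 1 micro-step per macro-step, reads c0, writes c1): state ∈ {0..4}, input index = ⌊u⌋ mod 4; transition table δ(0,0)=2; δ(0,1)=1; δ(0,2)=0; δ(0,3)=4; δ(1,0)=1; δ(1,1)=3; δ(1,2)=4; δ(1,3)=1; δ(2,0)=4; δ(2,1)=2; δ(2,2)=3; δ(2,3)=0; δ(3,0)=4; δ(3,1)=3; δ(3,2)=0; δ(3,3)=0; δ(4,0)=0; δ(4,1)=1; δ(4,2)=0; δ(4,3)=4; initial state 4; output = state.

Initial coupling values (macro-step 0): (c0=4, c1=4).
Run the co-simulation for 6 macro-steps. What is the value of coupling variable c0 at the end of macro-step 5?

macro 1: S0 reads c1=4 → after 3×micro: -2; S1 reads c0=4 → after 1×micro: 0 ⇒ (c0=-2, c1=0)
macro 2: S0 reads c1=0 → after 3×micro: 3; S1 reads c0=-2 → after 1×micro: 0 ⇒ (c0=3, c1=0)
macro 3: S0 reads c1=0 → after 3×micro: 3; S1 reads c0=3 → after 1×micro: 4 ⇒ (c0=3, c1=4)
macro 4: S0 reads c1=4 → after 3×micro: -2; S1 reads c0=3 → after 1×micro: 4 ⇒ (c0=-2, c1=4)
macro 5: S0 reads c1=4 → after 3×micro: -2; S1 reads c0=-2 → after 1×micro: 0 ⇒ (c0=-2, c1=0)
macro 6: S0 reads c1=0 → after 3×micro: 3; S1 reads c0=-2 → after 1×micro: 0 ⇒ (c0=3, c1=0)

c0 at macro-step 5 = -2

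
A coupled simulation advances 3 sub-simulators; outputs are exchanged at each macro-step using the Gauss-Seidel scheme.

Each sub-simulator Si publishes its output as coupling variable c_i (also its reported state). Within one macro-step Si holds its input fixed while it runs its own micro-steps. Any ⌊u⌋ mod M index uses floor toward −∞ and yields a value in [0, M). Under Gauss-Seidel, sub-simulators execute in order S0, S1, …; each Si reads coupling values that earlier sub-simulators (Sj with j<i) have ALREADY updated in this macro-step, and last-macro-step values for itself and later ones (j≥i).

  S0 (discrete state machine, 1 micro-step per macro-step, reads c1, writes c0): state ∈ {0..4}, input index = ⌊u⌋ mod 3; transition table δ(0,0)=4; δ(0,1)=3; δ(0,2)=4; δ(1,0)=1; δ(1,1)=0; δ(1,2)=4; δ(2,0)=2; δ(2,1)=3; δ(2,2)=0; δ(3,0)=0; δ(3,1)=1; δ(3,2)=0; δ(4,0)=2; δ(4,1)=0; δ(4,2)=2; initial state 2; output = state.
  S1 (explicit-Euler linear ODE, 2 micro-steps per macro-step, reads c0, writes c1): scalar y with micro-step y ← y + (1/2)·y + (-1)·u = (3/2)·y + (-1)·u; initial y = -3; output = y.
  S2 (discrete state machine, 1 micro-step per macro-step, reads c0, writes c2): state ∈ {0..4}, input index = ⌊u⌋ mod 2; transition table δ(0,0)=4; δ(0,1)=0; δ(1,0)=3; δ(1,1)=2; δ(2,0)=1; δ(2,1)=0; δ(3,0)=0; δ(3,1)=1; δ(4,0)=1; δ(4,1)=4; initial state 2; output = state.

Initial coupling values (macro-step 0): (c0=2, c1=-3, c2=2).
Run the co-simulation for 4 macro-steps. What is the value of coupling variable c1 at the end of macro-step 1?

c1 at macro-step 1 = -47/4

macro 1: S0 reads c1=-3 → after 1×micro: 2; S1 reads c0=2 → after 2×micro: -47/4; S2 reads c0=2 → after 1×micro: 1 ⇒ (c0=2, c1=-47/4, c2=1)
macro 2: S0 reads c1=-47/4 → after 1×micro: 2; S1 reads c0=2 → after 2×micro: -503/16; S2 reads c0=2 → after 1×micro: 3 ⇒ (c0=2, c1=-503/16, c2=3)
macro 3: S0 reads c1=-503/16 → after 1×micro: 3; S1 reads c0=3 → after 2×micro: -5007/64; S2 reads c0=3 → after 1×micro: 1 ⇒ (c0=3, c1=-5007/64, c2=1)
macro 4: S0 reads c1=-5007/64 → after 1×micro: 0; S1 reads c0=0 → after 2×micro: -45063/256; S2 reads c0=0 → after 1×micro: 3 ⇒ (c0=0, c1=-45063/256, c2=3)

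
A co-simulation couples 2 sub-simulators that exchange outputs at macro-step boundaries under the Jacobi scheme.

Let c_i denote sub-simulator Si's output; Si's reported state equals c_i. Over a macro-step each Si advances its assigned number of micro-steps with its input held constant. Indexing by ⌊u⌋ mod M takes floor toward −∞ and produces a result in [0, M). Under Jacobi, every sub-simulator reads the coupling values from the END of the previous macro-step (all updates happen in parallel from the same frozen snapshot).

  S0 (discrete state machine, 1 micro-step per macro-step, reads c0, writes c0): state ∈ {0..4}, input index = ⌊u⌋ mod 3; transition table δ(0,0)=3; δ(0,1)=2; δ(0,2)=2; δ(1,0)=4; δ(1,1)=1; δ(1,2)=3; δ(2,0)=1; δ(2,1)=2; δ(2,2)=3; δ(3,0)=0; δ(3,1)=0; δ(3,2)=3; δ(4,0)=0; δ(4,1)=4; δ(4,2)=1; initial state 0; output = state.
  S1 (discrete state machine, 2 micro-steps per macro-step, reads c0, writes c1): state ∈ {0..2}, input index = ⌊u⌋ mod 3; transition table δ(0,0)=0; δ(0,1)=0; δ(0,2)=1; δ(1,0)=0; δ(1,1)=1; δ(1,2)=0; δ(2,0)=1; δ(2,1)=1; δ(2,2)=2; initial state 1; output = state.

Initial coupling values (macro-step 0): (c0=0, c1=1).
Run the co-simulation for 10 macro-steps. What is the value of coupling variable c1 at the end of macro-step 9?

macro 1: S0 reads c0=0 → after 1×micro: 3; S1 reads c0=0 → after 2×micro: 0 ⇒ (c0=3, c1=0)
macro 2: S0 reads c0=3 → after 1×micro: 0; S1 reads c0=3 → after 2×micro: 0 ⇒ (c0=0, c1=0)
macro 3: S0 reads c0=0 → after 1×micro: 3; S1 reads c0=0 → after 2×micro: 0 ⇒ (c0=3, c1=0)
macro 4: S0 reads c0=3 → after 1×micro: 0; S1 reads c0=3 → after 2×micro: 0 ⇒ (c0=0, c1=0)
macro 5: S0 reads c0=0 → after 1×micro: 3; S1 reads c0=0 → after 2×micro: 0 ⇒ (c0=3, c1=0)
macro 6: S0 reads c0=3 → after 1×micro: 0; S1 reads c0=3 → after 2×micro: 0 ⇒ (c0=0, c1=0)
macro 7: S0 reads c0=0 → after 1×micro: 3; S1 reads c0=0 → after 2×micro: 0 ⇒ (c0=3, c1=0)
macro 8: S0 reads c0=3 → after 1×micro: 0; S1 reads c0=3 → after 2×micro: 0 ⇒ (c0=0, c1=0)
macro 9: S0 reads c0=0 → after 1×micro: 3; S1 reads c0=0 → after 2×micro: 0 ⇒ (c0=3, c1=0)
macro 10: S0 reads c0=3 → after 1×micro: 0; S1 reads c0=3 → after 2×micro: 0 ⇒ (c0=0, c1=0)

c1 at macro-step 9 = 0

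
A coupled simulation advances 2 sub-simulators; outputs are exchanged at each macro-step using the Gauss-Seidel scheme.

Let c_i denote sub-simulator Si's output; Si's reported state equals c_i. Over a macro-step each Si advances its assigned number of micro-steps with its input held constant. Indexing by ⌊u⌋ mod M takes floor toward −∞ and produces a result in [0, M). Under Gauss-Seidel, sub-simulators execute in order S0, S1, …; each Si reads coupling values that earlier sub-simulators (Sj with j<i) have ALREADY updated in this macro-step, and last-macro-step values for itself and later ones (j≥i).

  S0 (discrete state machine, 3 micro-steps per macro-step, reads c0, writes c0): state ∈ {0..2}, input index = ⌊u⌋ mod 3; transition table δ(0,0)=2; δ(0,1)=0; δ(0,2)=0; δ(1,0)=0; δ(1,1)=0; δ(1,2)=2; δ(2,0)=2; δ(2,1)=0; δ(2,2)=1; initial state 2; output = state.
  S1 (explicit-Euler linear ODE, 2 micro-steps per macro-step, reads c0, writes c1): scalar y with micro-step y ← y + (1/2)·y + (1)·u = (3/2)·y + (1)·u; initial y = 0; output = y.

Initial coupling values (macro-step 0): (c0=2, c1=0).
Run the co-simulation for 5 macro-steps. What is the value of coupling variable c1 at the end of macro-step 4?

macro 1: S0 reads c0=2 → after 3×micro: 1; S1 reads c0=1 → after 2×micro: 5/2 ⇒ (c0=1, c1=5/2)
macro 2: S0 reads c0=1 → after 3×micro: 0; S1 reads c0=0 → after 2×micro: 45/8 ⇒ (c0=0, c1=45/8)
macro 3: S0 reads c0=0 → after 3×micro: 2; S1 reads c0=2 → after 2×micro: 565/32 ⇒ (c0=2, c1=565/32)
macro 4: S0 reads c0=2 → after 3×micro: 1; S1 reads c0=1 → after 2×micro: 5405/128 ⇒ (c0=1, c1=5405/128)
macro 5: S0 reads c0=1 → after 3×micro: 0; S1 reads c0=0 → after 2×micro: 48645/512 ⇒ (c0=0, c1=48645/512)

c1 at macro-step 4 = 5405/128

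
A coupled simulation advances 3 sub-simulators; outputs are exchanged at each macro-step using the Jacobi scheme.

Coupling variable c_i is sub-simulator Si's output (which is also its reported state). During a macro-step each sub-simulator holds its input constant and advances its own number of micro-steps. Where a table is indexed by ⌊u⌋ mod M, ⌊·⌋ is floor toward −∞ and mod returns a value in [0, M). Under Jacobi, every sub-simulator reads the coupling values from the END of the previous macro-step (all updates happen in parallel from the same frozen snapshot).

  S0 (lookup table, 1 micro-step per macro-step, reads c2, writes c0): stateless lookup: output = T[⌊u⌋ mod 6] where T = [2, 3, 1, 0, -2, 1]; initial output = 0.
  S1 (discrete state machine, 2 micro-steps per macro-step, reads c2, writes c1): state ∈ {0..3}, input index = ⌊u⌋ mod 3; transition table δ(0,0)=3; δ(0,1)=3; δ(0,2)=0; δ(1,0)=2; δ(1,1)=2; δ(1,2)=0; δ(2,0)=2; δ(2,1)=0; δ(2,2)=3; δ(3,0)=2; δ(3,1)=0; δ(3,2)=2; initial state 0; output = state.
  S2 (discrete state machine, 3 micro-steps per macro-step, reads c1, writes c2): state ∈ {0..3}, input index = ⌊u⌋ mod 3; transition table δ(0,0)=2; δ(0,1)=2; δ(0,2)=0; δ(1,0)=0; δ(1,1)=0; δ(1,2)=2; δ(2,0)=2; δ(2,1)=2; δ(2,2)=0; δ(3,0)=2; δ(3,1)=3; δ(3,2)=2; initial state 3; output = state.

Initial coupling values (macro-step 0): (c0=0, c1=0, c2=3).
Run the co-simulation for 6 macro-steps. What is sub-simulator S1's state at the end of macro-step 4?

macro 1: S0 reads c2=3 → after 1×micro: 0; S1 reads c2=3 → after 2×micro: 2; S2 reads c1=0 → after 3×micro: 2 ⇒ (c0=0, c1=2, c2=2)
macro 2: S0 reads c2=2 → after 1×micro: 1; S1 reads c2=2 → after 2×micro: 2; S2 reads c1=2 → after 3×micro: 0 ⇒ (c0=1, c1=2, c2=0)
macro 3: S0 reads c2=0 → after 1×micro: 2; S1 reads c2=0 → after 2×micro: 2; S2 reads c1=2 → after 3×micro: 0 ⇒ (c0=2, c1=2, c2=0)
macro 4: S0 reads c2=0 → after 1×micro: 2; S1 reads c2=0 → after 2×micro: 2; S2 reads c1=2 → after 3×micro: 0 ⇒ (c0=2, c1=2, c2=0)
macro 5: S0 reads c2=0 → after 1×micro: 2; S1 reads c2=0 → after 2×micro: 2; S2 reads c1=2 → after 3×micro: 0 ⇒ (c0=2, c1=2, c2=0)
macro 6: S0 reads c2=0 → after 1×micro: 2; S1 reads c2=0 → after 2×micro: 2; S2 reads c1=2 → after 3×micro: 0 ⇒ (c0=2, c1=2, c2=0)

S1 state at macro-step 4 = 2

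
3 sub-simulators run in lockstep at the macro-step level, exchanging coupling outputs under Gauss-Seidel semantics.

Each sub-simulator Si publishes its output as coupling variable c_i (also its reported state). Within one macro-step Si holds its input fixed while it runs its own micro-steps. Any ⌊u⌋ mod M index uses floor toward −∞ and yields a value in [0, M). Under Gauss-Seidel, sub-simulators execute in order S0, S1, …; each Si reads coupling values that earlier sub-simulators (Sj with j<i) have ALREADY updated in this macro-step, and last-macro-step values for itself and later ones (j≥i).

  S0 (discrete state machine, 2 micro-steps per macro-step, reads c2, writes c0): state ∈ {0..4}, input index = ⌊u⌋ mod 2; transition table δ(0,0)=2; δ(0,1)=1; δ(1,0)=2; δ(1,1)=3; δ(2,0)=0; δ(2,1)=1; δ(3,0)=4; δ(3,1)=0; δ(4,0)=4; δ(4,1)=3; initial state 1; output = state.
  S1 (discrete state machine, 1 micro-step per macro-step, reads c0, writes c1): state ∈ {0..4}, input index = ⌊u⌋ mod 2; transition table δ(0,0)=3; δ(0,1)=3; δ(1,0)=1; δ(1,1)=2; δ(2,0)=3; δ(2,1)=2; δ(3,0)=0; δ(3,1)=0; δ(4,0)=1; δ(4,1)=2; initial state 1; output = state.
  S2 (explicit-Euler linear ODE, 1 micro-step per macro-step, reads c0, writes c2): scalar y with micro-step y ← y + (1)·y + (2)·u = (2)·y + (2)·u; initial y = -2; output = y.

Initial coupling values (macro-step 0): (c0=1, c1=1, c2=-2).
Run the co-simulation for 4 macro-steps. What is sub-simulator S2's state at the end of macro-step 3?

S2 state at macro-step 3 = -16

macro 1: S0 reads c2=-2 → after 2×micro: 0; S1 reads c0=0 → after 1×micro: 1; S2 reads c0=0 → after 1×micro: -4 ⇒ (c0=0, c1=1, c2=-4)
macro 2: S0 reads c2=-4 → after 2×micro: 0; S1 reads c0=0 → after 1×micro: 1; S2 reads c0=0 → after 1×micro: -8 ⇒ (c0=0, c1=1, c2=-8)
macro 3: S0 reads c2=-8 → after 2×micro: 0; S1 reads c0=0 → after 1×micro: 1; S2 reads c0=0 → after 1×micro: -16 ⇒ (c0=0, c1=1, c2=-16)
macro 4: S0 reads c2=-16 → after 2×micro: 0; S1 reads c0=0 → after 1×micro: 1; S2 reads c0=0 → after 1×micro: -32 ⇒ (c0=0, c1=1, c2=-32)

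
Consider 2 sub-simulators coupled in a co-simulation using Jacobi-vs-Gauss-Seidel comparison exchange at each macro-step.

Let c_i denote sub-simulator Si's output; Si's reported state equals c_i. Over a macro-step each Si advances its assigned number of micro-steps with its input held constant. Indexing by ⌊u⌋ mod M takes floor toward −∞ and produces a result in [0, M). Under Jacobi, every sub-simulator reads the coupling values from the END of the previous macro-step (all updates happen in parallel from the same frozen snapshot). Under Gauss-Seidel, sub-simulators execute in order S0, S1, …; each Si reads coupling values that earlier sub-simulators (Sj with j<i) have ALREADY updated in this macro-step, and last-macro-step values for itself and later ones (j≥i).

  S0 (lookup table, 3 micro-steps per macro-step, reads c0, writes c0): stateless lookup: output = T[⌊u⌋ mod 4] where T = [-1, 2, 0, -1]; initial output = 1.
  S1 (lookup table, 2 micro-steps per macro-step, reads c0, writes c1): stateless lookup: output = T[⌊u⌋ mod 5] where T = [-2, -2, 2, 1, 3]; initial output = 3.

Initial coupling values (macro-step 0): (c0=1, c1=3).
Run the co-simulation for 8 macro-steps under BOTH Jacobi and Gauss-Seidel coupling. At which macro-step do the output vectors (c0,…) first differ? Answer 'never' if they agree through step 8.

first divergence at macro-step: 1

[Jacobi] macro 1: S0 reads c0=1 → after 3×micro: 2; S1 reads c0=1 → after 2×micro: -2 ⇒ (c0=2, c1=-2)
[Jacobi] macro 2: S0 reads c0=2 → after 3×micro: 0; S1 reads c0=2 → after 2×micro: 2 ⇒ (c0=0, c1=2)
[Jacobi] macro 3: S0 reads c0=0 → after 3×micro: -1; S1 reads c0=0 → after 2×micro: -2 ⇒ (c0=-1, c1=-2)
[Jacobi] macro 4: S0 reads c0=-1 → after 3×micro: -1; S1 reads c0=-1 → after 2×micro: 3 ⇒ (c0=-1, c1=3)
[Jacobi] macro 5: S0 reads c0=-1 → after 3×micro: -1; S1 reads c0=-1 → after 2×micro: 3 ⇒ (c0=-1, c1=3)
[Jacobi] macro 6: S0 reads c0=-1 → after 3×micro: -1; S1 reads c0=-1 → after 2×micro: 3 ⇒ (c0=-1, c1=3)
[Jacobi] macro 7: S0 reads c0=-1 → after 3×micro: -1; S1 reads c0=-1 → after 2×micro: 3 ⇒ (c0=-1, c1=3)
[Jacobi] macro 8: S0 reads c0=-1 → after 3×micro: -1; S1 reads c0=-1 → after 2×micro: 3 ⇒ (c0=-1, c1=3)
[Gauss-Seidel] macro 1: S0 reads c0=1 → after 3×micro: 2; S1 reads c0=2 → after 2×micro: 2 ⇒ (c0=2, c1=2)
[Gauss-Seidel] macro 2: S0 reads c0=2 → after 3×micro: 0; S1 reads c0=0 → after 2×micro: -2 ⇒ (c0=0, c1=-2)
[Gauss-Seidel] macro 3: S0 reads c0=0 → after 3×micro: -1; S1 reads c0=-1 → after 2×micro: 3 ⇒ (c0=-1, c1=3)
[Gauss-Seidel] macro 4: S0 reads c0=-1 → after 3×micro: -1; S1 reads c0=-1 → after 2×micro: 3 ⇒ (c0=-1, c1=3)
[Gauss-Seidel] macro 5: S0 reads c0=-1 → after 3×micro: -1; S1 reads c0=-1 → after 2×micro: 3 ⇒ (c0=-1, c1=3)
[Gauss-Seidel] macro 6: S0 reads c0=-1 → after 3×micro: -1; S1 reads c0=-1 → after 2×micro: 3 ⇒ (c0=-1, c1=3)
[Gauss-Seidel] macro 7: S0 reads c0=-1 → after 3×micro: -1; S1 reads c0=-1 → after 2×micro: 3 ⇒ (c0=-1, c1=3)
[Gauss-Seidel] macro 8: S0 reads c0=-1 → after 3×micro: -1; S1 reads c0=-1 → after 2×micro: 3 ⇒ (c0=-1, c1=3)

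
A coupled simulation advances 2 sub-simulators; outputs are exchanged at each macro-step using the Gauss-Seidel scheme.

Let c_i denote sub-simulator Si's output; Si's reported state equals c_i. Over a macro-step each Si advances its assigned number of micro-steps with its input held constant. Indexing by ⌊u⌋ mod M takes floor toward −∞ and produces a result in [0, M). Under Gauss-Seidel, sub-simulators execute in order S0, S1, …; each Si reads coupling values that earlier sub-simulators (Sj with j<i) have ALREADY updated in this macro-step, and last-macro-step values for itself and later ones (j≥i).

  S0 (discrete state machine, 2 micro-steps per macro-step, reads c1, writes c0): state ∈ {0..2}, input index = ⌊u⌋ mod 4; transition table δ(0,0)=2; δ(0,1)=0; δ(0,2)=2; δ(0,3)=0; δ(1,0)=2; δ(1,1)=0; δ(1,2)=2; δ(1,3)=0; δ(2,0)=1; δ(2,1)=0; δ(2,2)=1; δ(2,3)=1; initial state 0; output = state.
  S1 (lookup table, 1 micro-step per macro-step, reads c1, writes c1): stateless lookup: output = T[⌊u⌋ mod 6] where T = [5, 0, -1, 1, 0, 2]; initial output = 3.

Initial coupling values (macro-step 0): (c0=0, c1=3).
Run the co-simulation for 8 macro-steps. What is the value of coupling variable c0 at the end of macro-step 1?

c0 at macro-step 1 = 0

macro 1: S0 reads c1=3 → after 2×micro: 0; S1 reads c1=3 → after 1×micro: 1 ⇒ (c0=0, c1=1)
macro 2: S0 reads c1=1 → after 2×micro: 0; S1 reads c1=1 → after 1×micro: 0 ⇒ (c0=0, c1=0)
macro 3: S0 reads c1=0 → after 2×micro: 1; S1 reads c1=0 → after 1×micro: 5 ⇒ (c0=1, c1=5)
macro 4: S0 reads c1=5 → after 2×micro: 0; S1 reads c1=5 → after 1×micro: 2 ⇒ (c0=0, c1=2)
macro 5: S0 reads c1=2 → after 2×micro: 1; S1 reads c1=2 → after 1×micro: -1 ⇒ (c0=1, c1=-1)
macro 6: S0 reads c1=-1 → after 2×micro: 0; S1 reads c1=-1 → after 1×micro: 2 ⇒ (c0=0, c1=2)
macro 7: S0 reads c1=2 → after 2×micro: 1; S1 reads c1=2 → after 1×micro: -1 ⇒ (c0=1, c1=-1)
macro 8: S0 reads c1=-1 → after 2×micro: 0; S1 reads c1=-1 → after 1×micro: 2 ⇒ (c0=0, c1=2)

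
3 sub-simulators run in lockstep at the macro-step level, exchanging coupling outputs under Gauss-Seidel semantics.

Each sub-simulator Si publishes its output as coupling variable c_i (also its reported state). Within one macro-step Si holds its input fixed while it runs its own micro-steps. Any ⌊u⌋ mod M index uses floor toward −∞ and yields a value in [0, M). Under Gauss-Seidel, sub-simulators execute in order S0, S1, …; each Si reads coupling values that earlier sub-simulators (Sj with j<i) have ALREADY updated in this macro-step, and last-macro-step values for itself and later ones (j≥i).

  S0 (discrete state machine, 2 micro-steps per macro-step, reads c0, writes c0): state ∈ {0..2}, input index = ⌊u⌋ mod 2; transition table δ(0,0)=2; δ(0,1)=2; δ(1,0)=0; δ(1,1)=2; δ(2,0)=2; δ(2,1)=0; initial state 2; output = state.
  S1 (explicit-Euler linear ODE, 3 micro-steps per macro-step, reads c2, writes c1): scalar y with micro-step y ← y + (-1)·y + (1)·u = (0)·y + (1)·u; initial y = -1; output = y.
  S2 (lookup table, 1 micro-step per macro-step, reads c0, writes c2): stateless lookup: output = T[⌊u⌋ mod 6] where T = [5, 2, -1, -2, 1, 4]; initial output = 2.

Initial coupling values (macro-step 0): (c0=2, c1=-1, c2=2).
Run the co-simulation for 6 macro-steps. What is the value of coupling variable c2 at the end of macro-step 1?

macro 1: S0 reads c0=2 → after 2×micro: 2; S1 reads c2=2 → after 3×micro: 2; S2 reads c0=2 → after 1×micro: -1 ⇒ (c0=2, c1=2, c2=-1)
macro 2: S0 reads c0=2 → after 2×micro: 2; S1 reads c2=-1 → after 3×micro: -1; S2 reads c0=2 → after 1×micro: -1 ⇒ (c0=2, c1=-1, c2=-1)
macro 3: S0 reads c0=2 → after 2×micro: 2; S1 reads c2=-1 → after 3×micro: -1; S2 reads c0=2 → after 1×micro: -1 ⇒ (c0=2, c1=-1, c2=-1)
macro 4: S0 reads c0=2 → after 2×micro: 2; S1 reads c2=-1 → after 3×micro: -1; S2 reads c0=2 → after 1×micro: -1 ⇒ (c0=2, c1=-1, c2=-1)
macro 5: S0 reads c0=2 → after 2×micro: 2; S1 reads c2=-1 → after 3×micro: -1; S2 reads c0=2 → after 1×micro: -1 ⇒ (c0=2, c1=-1, c2=-1)
macro 6: S0 reads c0=2 → after 2×micro: 2; S1 reads c2=-1 → after 3×micro: -1; S2 reads c0=2 → after 1×micro: -1 ⇒ (c0=2, c1=-1, c2=-1)

c2 at macro-step 1 = -1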